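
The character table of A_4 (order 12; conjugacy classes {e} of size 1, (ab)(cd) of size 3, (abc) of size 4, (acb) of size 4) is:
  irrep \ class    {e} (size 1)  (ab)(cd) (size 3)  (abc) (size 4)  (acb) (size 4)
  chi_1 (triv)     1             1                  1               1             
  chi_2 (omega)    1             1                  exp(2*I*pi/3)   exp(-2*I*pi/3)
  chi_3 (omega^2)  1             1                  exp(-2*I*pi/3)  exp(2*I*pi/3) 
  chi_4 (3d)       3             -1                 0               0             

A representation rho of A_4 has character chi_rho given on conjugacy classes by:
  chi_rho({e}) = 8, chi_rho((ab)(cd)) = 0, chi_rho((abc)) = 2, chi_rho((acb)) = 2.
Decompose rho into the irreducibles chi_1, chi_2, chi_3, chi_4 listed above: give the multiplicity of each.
Multiplicities: chi_1: 2, chi_2: 0, chi_3: 0, chi_4: 2.

Why: Use <chi_rho, chi> = (1/|G|) sum_C |C| * chi_rho(C) * conj(chi(C)) with |G| = 12 for each irreducible chi in the table:
  <chi_rho, chi_1> = (1/12)[1*(8)*conj(1) + 3*(0)*conj(1) + 4*(2)*conj(1) + 4*(2)*conj(1)]
      = (1/12)[(8) + (0) + (8) + (8)] = 24/12 = 2
  <chi_rho, chi_2> = (1/12)[1*(8)*conj(1) + 3*(0)*conj(1) + 4*(2)*conj(exp(2*I*pi/3)) + 4*(2)*conj(exp(-2*I*pi/3))]
      = (1/12)[(8) + (0) + (8*exp(-2*I*pi/3)) + (8*exp(2*I*pi/3))] = 0/12 = 0
  <chi_rho, chi_3> = (1/12)[1*(8)*conj(1) + 3*(0)*conj(1) + 4*(2)*conj(exp(-2*I*pi/3)) + 4*(2)*conj(exp(2*I*pi/3))]
      = (1/12)[(8) + (0) + (8*exp(2*I*pi/3)) + (8*exp(-2*I*pi/3))] = 0/12 = 0
  <chi_rho, chi_4> = (1/12)[1*(8)*conj(3) + 3*(0)*conj(-1) + 4*(2)*conj(0) + 4*(2)*conj(0)]
      = (1/12)[(24) + (0) + (0) + (0)] = 24/12 = 2
(Exp terms are combined using exp(i*s)*conj(exp(i*t)) = exp(i*(s-t)), and sums of them are collapsed using the identity that for every m > 1 the m distinct m-th roots of unity sum to 0, e.g. 1 + exp(2*I*pi/3) + exp(-2*I*pi/3) = 0.)
Dimension check: dim(rho) = sum (mult * dim) = 2*1 + 0*1 + 0*1 + 2*3 = 8 = chi_rho(e) = 8.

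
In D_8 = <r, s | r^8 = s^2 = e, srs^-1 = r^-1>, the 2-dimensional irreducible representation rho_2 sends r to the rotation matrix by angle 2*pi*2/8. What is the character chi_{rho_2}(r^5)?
chi_{rho_2}(r^5) = 2*cos(2*pi*2*5/8) = 0

Reasoning: rho_2(r^5) is rotation by angle 2*pi*2*5/8, whose trace is 2*cos(2*pi*2*5/8) = 0.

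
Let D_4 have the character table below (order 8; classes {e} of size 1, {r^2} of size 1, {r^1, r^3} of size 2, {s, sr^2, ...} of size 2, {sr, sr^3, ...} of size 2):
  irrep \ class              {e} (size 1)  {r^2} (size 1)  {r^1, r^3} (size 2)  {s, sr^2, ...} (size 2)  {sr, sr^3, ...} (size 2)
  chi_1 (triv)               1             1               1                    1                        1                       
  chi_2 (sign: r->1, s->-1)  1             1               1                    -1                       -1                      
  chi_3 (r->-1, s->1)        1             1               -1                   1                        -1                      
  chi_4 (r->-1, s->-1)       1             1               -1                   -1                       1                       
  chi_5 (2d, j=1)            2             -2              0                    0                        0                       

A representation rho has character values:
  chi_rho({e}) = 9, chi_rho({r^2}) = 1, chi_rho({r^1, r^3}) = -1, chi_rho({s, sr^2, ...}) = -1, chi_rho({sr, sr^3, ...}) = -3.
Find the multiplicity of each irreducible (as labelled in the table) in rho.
Multiplicities: chi_1: 0, chi_2: 2, chi_3: 2, chi_4: 1, chi_5: 2.

Justification: Use <chi_rho, chi> = (1/|G|) sum_C |C| * chi_rho(C) * conj(chi(C)) with |G| = 8 for each irreducible chi in the table:
  <chi_rho, chi_1> = (1/8)[1*(9)*conj(1) + 1*(1)*conj(1) + 2*(-1)*conj(1) + 2*(-1)*conj(1) + 2*(-3)*conj(1)]
      = (1/8)[(9) + (1) + (-2) + (-2) + (-6)] = 0/8 = 0
  <chi_rho, chi_2> = (1/8)[1*(9)*conj(1) + 1*(1)*conj(1) + 2*(-1)*conj(1) + 2*(-1)*conj(-1) + 2*(-3)*conj(-1)]
      = (1/8)[(9) + (1) + (-2) + (2) + (6)] = 16/8 = 2
  <chi_rho, chi_3> = (1/8)[1*(9)*conj(1) + 1*(1)*conj(1) + 2*(-1)*conj(-1) + 2*(-1)*conj(1) + 2*(-3)*conj(-1)]
      = (1/8)[(9) + (1) + (2) + (-2) + (6)] = 16/8 = 2
  <chi_rho, chi_4> = (1/8)[1*(9)*conj(1) + 1*(1)*conj(1) + 2*(-1)*conj(-1) + 2*(-1)*conj(-1) + 2*(-3)*conj(1)]
      = (1/8)[(9) + (1) + (2) + (2) + (-6)] = 8/8 = 1
  <chi_rho, chi_5> = (1/8)[1*(9)*conj(2) + 1*(1)*conj(-2) + 2*(-1)*conj(0) + 2*(-1)*conj(0) + 2*(-3)*conj(0)]
      = (1/8)[(18) + (-2) + (0) + (0) + (0)] = 16/8 = 2
Dimension check: dim(rho) = sum (mult * dim) = 0*1 + 2*1 + 2*1 + 1*1 + 2*2 = 9 = chi_rho(e) = 9.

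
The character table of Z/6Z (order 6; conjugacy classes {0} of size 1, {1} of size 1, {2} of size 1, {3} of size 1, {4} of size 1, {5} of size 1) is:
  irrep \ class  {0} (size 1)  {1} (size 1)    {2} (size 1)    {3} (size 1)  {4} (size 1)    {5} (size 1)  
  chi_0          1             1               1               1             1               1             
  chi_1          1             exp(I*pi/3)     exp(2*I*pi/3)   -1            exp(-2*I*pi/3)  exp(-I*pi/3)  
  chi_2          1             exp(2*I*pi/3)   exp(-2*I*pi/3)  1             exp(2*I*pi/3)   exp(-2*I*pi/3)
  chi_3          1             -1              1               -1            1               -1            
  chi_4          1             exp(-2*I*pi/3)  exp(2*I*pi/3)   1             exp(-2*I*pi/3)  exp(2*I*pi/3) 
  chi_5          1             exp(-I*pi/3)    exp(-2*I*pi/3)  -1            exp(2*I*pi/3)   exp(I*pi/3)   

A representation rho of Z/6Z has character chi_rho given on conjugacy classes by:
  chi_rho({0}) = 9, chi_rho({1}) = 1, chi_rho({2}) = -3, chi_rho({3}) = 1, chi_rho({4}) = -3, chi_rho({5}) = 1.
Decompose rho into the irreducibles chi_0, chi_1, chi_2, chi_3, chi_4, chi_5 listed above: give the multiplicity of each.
Multiplicities: chi_0: 1, chi_1: 2, chi_2: 2, chi_3: 0, chi_4: 2, chi_5: 2.

Working: Use <chi_rho, chi> = (1/|G|) sum_C |C| * chi_rho(C) * conj(chi(C)) with |G| = 6 for each irreducible chi in the table:
  <chi_rho, chi_0> = (1/6)[1*(9)*conj(1) + 1*(1)*conj(1) + 1*(-3)*conj(1) + 1*(1)*conj(1) + 1*(-3)*conj(1) + 1*(1)*conj(1)]
      = (1/6)[(9) + (1) + (-3) + (1) + (-3) + (1)] = 6/6 = 1
  <chi_rho, chi_1> = (1/6)[1*(9)*conj(1) + 1*(1)*conj(exp(I*pi/3)) + 1*(-3)*conj(exp(2*I*pi/3)) + 1*(1)*conj(-1) + 1*(-3)*conj(exp(-2*I*pi/3)) + 1*(1)*conj(exp(-I*pi/3))]
      = (1/6)[(9) + (2*exp(-2*I*pi/3) + exp(-I*pi/3) + 2*exp(I*pi/3)) + (4 + exp(-2*I*pi/3) + 4*exp(2*I*pi/3)) + (-1) + (4 + 4*exp(-2*I*pi/3) + exp(2*I*pi/3)) + (2*exp(-I*pi/3) + exp(I*pi/3) + 2*exp(2*I*pi/3))] = 12/6 = 2
  <chi_rho, chi_2> = (1/6)[1*(9)*conj(1) + 1*(1)*conj(exp(2*I*pi/3)) + 1*(-3)*conj(exp(-2*I*pi/3)) + 1*(1)*conj(1) + 1*(-3)*conj(exp(2*I*pi/3)) + 1*(1)*conj(exp(-2*I*pi/3))]
      = (1/6)[(9) + (2*exp(-I*pi/3) + exp(-2*I*pi/3) + 2*exp(2*I*pi/3)) + (4 + 4*exp(-2*I*pi/3) + exp(2*I*pi/3)) + (1) + (4 + exp(-2*I*pi/3) + 4*exp(2*I*pi/3)) + (2*exp(-2*I*pi/3) + exp(2*I*pi/3) + 2*exp(I*pi/3))] = 12/6 = 2
  <chi_rho, chi_3> = (1/6)[1*(9)*conj(1) + 1*(1)*conj(-1) + 1*(-3)*conj(1) + 1*(1)*conj(-1) + 1*(-3)*conj(1) + 1*(1)*conj(-1)]
      = (1/6)[(9) + (-1) + (-3) + (-1) + (-3) + (-1)] = 0/6 = 0
  <chi_rho, chi_4> = (1/6)[1*(9)*conj(1) + 1*(1)*conj(exp(-2*I*pi/3)) + 1*(-3)*conj(exp(2*I*pi/3)) + 1*(1)*conj(1) + 1*(-3)*conj(exp(-2*I*pi/3)) + 1*(1)*conj(exp(2*I*pi/3))]
      = (1/6)[(9) + (2*exp(-2*I*pi/3) + exp(2*I*pi/3) + 2*exp(I*pi/3)) + (4 + exp(-2*I*pi/3) + 4*exp(2*I*pi/3)) + (1) + (4 + 4*exp(-2*I*pi/3) + exp(2*I*pi/3)) + (2*exp(-I*pi/3) + exp(-2*I*pi/3) + 2*exp(2*I*pi/3))] = 12/6 = 2
  <chi_rho, chi_5> = (1/6)[1*(9)*conj(1) + 1*(1)*conj(exp(-I*pi/3)) + 1*(-3)*conj(exp(-2*I*pi/3)) + 1*(1)*conj(-1) + 1*(-3)*conj(exp(2*I*pi/3)) + 1*(1)*conj(exp(I*pi/3))]
      = (1/6)[(9) + (2*exp(-I*pi/3) + exp(I*pi/3) + 2*exp(2*I*pi/3)) + (4 + 4*exp(-2*I*pi/3) + exp(2*I*pi/3)) + (-1) + (4 + exp(-2*I*pi/3) + 4*exp(2*I*pi/3)) + (2*exp(-2*I*pi/3) + exp(-I*pi/3) + 2*exp(I*pi/3))] = 12/6 = 2
(Exp terms are combined using exp(i*s)*conj(exp(i*t)) = exp(i*(s-t)), and sums of them are collapsed using the identity that for every m > 1 the m distinct m-th roots of unity sum to 0, e.g. 1 + exp(2*I*pi/3) + exp(-2*I*pi/3) = 0.)
Dimension check: dim(rho) = sum (mult * dim) = 1*1 + 2*1 + 2*1 + 0*1 + 2*1 + 2*1 = 9 = chi_rho(e) = 9.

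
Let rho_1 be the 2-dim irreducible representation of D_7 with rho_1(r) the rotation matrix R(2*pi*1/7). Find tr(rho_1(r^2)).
chi_{rho_1}(r^2) = 2*cos(2*pi*1*2/7) = -2*cos(3*pi/7)

Explanation: rho_1(r^2) is rotation by angle 2*pi*1*2/7, whose trace is 2*cos(2*pi*1*2/7) = -2*cos(3*pi/7).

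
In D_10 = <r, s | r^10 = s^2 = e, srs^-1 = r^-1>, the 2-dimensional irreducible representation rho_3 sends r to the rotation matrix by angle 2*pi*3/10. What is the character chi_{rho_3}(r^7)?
chi_{rho_3}(r^7) = 2*cos(2*pi*3*7/10) = 1/2 + sqrt(5)/2

Explanation: rho_3(r^7) is rotation by angle 2*pi*3*7/10, whose trace is 2*cos(2*pi*3*7/10) = 1/2 + sqrt(5)/2.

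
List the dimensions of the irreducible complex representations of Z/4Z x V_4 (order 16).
Dimensions: 1, 1, 1, 1, 1, 1, 1, 1, 1, 1, 1, 1, 1, 1, 1, 1

Proof sketch: There are 16 irreducibles (= number of conjugacy classes). Their dimensions d_i satisfy sum d_i^2 = |G| = 16: 1 + 1 + 1 + 1 + 1 + 1 + 1 + 1 + 1 + 1 + 1 + 1 + 1 + 1 + 1 + 1 = 16. (For the product with Z/4Z: each of the 4 1-dim characters of Z/4Z tensors with each irrep of V_4, giving 4 copies of each V_4-dimension.)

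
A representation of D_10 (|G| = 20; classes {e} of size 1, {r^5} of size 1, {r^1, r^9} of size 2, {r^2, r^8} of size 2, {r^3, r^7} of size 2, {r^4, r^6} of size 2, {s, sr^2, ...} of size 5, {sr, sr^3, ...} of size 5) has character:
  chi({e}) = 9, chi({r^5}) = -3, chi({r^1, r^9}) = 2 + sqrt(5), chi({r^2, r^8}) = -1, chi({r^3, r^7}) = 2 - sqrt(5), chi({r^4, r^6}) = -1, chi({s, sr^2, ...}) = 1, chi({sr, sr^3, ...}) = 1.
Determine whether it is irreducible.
Not irreducible (reducible): <chi, chi> = 7 > 1.

Derivation: <chi, chi> = (1/|G|) sum_C |C| * |chi(C)|^2 = (1/20)[1*|9|^2 + 1*|-3|^2 + 2*|2 + sqrt(5)|^2 + 2*|-1|^2 + 2*|2 - sqrt(5)|^2 + 2*|-1|^2 + 5*|1|^2 + 5*|1|^2]
  = (1/20)[(81) + (9) + (8*sqrt(5) + 18) + (2) + (18 - 8*sqrt(5)) + (2) + (5) + (5)] = 140/20 = 7.
A character is irreducible iff <chi, chi> = 1, so this representation is reducible.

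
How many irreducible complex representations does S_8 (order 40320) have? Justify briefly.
22

The number of irreducible complex representations of a finite group equals its number of conjugacy classes. Conjugacy classes in S_8 correspond to cycle types, i.e. partitions of 8; there are p(8) = 22 of them, so S_8 (order 40320) has exactly 22 irreducible complex representations.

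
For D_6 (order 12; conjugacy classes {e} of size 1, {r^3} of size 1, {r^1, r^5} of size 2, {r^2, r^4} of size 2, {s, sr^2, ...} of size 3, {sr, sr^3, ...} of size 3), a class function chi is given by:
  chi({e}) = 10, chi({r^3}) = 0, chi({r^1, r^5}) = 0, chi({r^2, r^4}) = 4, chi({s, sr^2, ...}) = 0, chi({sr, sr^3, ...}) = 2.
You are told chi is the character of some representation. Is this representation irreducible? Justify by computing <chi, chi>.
Not irreducible (reducible): <chi, chi> = 12 > 1.

Explanation: <chi, chi> = (1/|G|) sum_C |C| * |chi(C)|^2 = (1/12)[1*|10|^2 + 1*|0|^2 + 2*|0|^2 + 2*|4|^2 + 3*|0|^2 + 3*|2|^2]
  = (1/12)[(100) + (0) + (0) + (32) + (0) + (12)] = 144/12 = 12.
A character is irreducible iff <chi, chi> = 1, so this representation is reducible.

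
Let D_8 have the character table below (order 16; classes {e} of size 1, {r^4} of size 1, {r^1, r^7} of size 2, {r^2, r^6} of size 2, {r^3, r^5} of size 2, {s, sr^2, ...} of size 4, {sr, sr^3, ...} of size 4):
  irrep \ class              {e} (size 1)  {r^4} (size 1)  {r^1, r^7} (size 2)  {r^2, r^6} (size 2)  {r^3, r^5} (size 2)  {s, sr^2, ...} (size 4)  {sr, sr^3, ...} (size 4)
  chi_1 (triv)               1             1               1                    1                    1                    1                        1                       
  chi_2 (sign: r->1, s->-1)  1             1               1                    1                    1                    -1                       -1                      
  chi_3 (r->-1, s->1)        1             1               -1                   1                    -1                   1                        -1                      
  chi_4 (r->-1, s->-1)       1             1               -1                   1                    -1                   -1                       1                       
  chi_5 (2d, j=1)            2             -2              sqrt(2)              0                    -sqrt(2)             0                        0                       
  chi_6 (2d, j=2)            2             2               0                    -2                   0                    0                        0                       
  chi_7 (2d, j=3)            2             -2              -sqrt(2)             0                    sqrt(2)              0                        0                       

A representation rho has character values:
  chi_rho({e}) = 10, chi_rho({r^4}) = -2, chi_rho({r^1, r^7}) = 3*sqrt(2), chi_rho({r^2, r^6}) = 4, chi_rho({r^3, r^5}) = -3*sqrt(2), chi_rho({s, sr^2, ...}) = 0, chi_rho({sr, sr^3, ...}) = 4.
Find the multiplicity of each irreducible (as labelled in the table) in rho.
Multiplicities: chi_1: 2, chi_2: 0, chi_3: 0, chi_4: 2, chi_5: 3, chi_6: 0, chi_7: 0.

Use <chi_rho, chi> = (1/|G|) sum_C |C| * chi_rho(C) * conj(chi(C)) with |G| = 16 for each irreducible chi in the table:
  <chi_rho, chi_1> = (1/16)[1*(10)*conj(1) + 1*(-2)*conj(1) + 2*(3*sqrt(2))*conj(1) + 2*(4)*conj(1) + 2*(-3*sqrt(2))*conj(1) + 4*(0)*conj(1) + 4*(4)*conj(1)]
      = (1/16)[(10) + (-2) + (6*sqrt(2)) + (8) + (-6*sqrt(2)) + (0) + (16)] = 32/16 = 2
  <chi_rho, chi_2> = (1/16)[1*(10)*conj(1) + 1*(-2)*conj(1) + 2*(3*sqrt(2))*conj(1) + 2*(4)*conj(1) + 2*(-3*sqrt(2))*conj(1) + 4*(0)*conj(-1) + 4*(4)*conj(-1)]
      = (1/16)[(10) + (-2) + (6*sqrt(2)) + (8) + (-6*sqrt(2)) + (0) + (-16)] = 0/16 = 0
  <chi_rho, chi_3> = (1/16)[1*(10)*conj(1) + 1*(-2)*conj(1) + 2*(3*sqrt(2))*conj(-1) + 2*(4)*conj(1) + 2*(-3*sqrt(2))*conj(-1) + 4*(0)*conj(1) + 4*(4)*conj(-1)]
      = (1/16)[(10) + (-2) + (-6*sqrt(2)) + (8) + (6*sqrt(2)) + (0) + (-16)] = 0/16 = 0
  <chi_rho, chi_4> = (1/16)[1*(10)*conj(1) + 1*(-2)*conj(1) + 2*(3*sqrt(2))*conj(-1) + 2*(4)*conj(1) + 2*(-3*sqrt(2))*conj(-1) + 4*(0)*conj(-1) + 4*(4)*conj(1)]
      = (1/16)[(10) + (-2) + (-6*sqrt(2)) + (8) + (6*sqrt(2)) + (0) + (16)] = 32/16 = 2
  <chi_rho, chi_5> = (1/16)[1*(10)*conj(2) + 1*(-2)*conj(-2) + 2*(3*sqrt(2))*conj(sqrt(2)) + 2*(4)*conj(0) + 2*(-3*sqrt(2))*conj(-sqrt(2)) + 4*(0)*conj(0) + 4*(4)*conj(0)]
      = (1/16)[(20) + (4) + (12) + (0) + (12) + (0) + (0)] = 48/16 = 3
  <chi_rho, chi_6> = (1/16)[1*(10)*conj(2) + 1*(-2)*conj(2) + 2*(3*sqrt(2))*conj(0) + 2*(4)*conj(-2) + 2*(-3*sqrt(2))*conj(0) + 4*(0)*conj(0) + 4*(4)*conj(0)]
      = (1/16)[(20) + (-4) + (0) + (-16) + (0) + (0) + (0)] = 0/16 = 0
  <chi_rho, chi_7> = (1/16)[1*(10)*conj(2) + 1*(-2)*conj(-2) + 2*(3*sqrt(2))*conj(-sqrt(2)) + 2*(4)*conj(0) + 2*(-3*sqrt(2))*conj(sqrt(2)) + 4*(0)*conj(0) + 4*(4)*conj(0)]
      = (1/16)[(20) + (4) + (-12) + (0) + (-12) + (0) + (0)] = 0/16 = 0
Dimension check: dim(rho) = sum (mult * dim) = 2*1 + 0*1 + 0*1 + 2*1 + 3*2 + 0*2 + 0*2 = 10 = chi_rho(e) = 10.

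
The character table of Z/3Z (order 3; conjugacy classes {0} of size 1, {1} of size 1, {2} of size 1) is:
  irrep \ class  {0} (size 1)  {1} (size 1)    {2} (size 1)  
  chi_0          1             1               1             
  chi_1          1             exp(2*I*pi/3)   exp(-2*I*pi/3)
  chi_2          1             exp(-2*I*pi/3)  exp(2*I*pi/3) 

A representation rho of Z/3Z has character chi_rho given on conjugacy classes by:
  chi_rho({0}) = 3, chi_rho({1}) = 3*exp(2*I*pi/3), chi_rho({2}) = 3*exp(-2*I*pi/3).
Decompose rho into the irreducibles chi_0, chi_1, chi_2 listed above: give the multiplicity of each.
Multiplicities: chi_0: 0, chi_1: 3, chi_2: 0.

Details: Use <chi_rho, chi> = (1/|G|) sum_C |C| * chi_rho(C) * conj(chi(C)) with |G| = 3 for each irreducible chi in the table:
  <chi_rho, chi_0> = (1/3)[1*(3)*conj(1) + 1*(3*exp(2*I*pi/3))*conj(1) + 1*(3*exp(-2*I*pi/3))*conj(1)]
      = (1/3)[(3) + (3*exp(2*I*pi/3)) + (3*exp(-2*I*pi/3))] = 0/3 = 0
  <chi_rho, chi_1> = (1/3)[1*(3)*conj(1) + 1*(3*exp(2*I*pi/3))*conj(exp(2*I*pi/3)) + 1*(3*exp(-2*I*pi/3))*conj(exp(-2*I*pi/3))]
      = (1/3)[(3) + (3) + (3)] = 9/3 = 3
  <chi_rho, chi_2> = (1/3)[1*(3)*conj(1) + 1*(3*exp(2*I*pi/3))*conj(exp(-2*I*pi/3)) + 1*(3*exp(-2*I*pi/3))*conj(exp(2*I*pi/3))]
      = (1/3)[(3) + (3*exp(-2*I*pi/3)) + (3*exp(2*I*pi/3))] = 0/3 = 0
(Exp terms are combined using exp(i*s)*conj(exp(i*t)) = exp(i*(s-t)), and sums of them are collapsed using the identity that for every m > 1 the m distinct m-th roots of unity sum to 0, e.g. 1 + exp(2*I*pi/3) + exp(-2*I*pi/3) = 0.)
Dimension check: dim(rho) = sum (mult * dim) = 0*1 + 3*1 + 0*1 = 3 = chi_rho(e) = 3.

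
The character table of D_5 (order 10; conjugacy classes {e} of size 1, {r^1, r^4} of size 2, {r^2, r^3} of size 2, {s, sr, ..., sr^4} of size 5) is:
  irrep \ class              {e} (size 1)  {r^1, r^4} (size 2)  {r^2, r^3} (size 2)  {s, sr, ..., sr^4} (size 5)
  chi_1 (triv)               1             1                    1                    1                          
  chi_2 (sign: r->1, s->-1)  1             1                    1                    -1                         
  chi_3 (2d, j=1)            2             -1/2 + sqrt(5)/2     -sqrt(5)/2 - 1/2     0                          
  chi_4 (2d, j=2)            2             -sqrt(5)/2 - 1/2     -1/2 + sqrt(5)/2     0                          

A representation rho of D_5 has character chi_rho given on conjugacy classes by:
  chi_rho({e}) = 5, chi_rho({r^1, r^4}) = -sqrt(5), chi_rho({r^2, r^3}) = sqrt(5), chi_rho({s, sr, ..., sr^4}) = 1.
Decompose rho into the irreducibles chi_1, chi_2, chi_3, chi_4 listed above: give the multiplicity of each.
Multiplicities: chi_1: 1, chi_2: 0, chi_3: 0, chi_4: 2.

Proof sketch: Use <chi_rho, chi> = (1/|G|) sum_C |C| * chi_rho(C) * conj(chi(C)) with |G| = 10 for each irreducible chi in the table:
  <chi_rho, chi_1> = (1/10)[1*(5)*conj(1) + 2*(-sqrt(5))*conj(1) + 2*(sqrt(5))*conj(1) + 5*(1)*conj(1)]
      = (1/10)[(5) + (-2*sqrt(5)) + (2*sqrt(5)) + (5)] = 10/10 = 1
  <chi_rho, chi_2> = (1/10)[1*(5)*conj(1) + 2*(-sqrt(5))*conj(1) + 2*(sqrt(5))*conj(1) + 5*(1)*conj(-1)]
      = (1/10)[(5) + (-2*sqrt(5)) + (2*sqrt(5)) + (-5)] = 0/10 = 0
  <chi_rho, chi_3> = (1/10)[1*(5)*conj(2) + 2*(-sqrt(5))*conj(-1/2 + sqrt(5)/2) + 2*(sqrt(5))*conj(-sqrt(5)/2 - 1/2) + 5*(1)*conj(0)]
      = (1/10)[(10) + (-5 + sqrt(5)) + (-5 - sqrt(5)) + (0)] = 0/10 = 0
  <chi_rho, chi_4> = (1/10)[1*(5)*conj(2) + 2*(-sqrt(5))*conj(-sqrt(5)/2 - 1/2) + 2*(sqrt(5))*conj(-1/2 + sqrt(5)/2) + 5*(1)*conj(0)]
      = (1/10)[(10) + (sqrt(5) + 5) + (5 - sqrt(5)) + (0)] = 20/10 = 2
Dimension check: dim(rho) = sum (mult * dim) = 1*1 + 0*1 + 0*2 + 2*2 = 5 = chi_rho(e) = 5.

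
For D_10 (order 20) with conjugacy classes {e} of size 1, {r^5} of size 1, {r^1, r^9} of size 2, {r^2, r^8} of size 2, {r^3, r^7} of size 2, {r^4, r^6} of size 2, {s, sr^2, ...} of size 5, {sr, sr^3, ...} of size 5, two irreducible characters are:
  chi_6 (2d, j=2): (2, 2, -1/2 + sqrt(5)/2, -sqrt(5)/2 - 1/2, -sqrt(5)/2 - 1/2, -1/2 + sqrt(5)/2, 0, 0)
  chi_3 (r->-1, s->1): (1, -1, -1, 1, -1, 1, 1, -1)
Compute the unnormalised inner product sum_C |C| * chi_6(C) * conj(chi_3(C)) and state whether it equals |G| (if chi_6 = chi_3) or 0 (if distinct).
Sum = 0; so <chi_6, chi_3> = 0 (distinct irreducibles are orthogonal).

Why: Compute term by term over conjugacy classes (|C| * chi_6(C) * conj(chi_3(C))):
  1*(2)*conj(1) + 1*(2)*conj(-1) + 2*(-1/2 + sqrt(5)/2)*conj(-1) + 2*(-sqrt(5)/2 - 1/2)*conj(1) + 2*(-sqrt(5)/2 - 1/2)*conj(-1) + 2*(-1/2 + sqrt(5)/2)*conj(1) + 5*(0)*conj(1) + 5*(0)*conj(-1)
  = (2) + (-2) + (1 - sqrt(5)) + (-sqrt(5) - 1) + (1 + sqrt(5)) + (-1 + sqrt(5)) + (0) + (0)
  = 0.
Dividing by |G| = 20 gives 0/20 = 0, matching the row-orthogonality relation <chi_6, chi_3> = [chi_6 = chi_3].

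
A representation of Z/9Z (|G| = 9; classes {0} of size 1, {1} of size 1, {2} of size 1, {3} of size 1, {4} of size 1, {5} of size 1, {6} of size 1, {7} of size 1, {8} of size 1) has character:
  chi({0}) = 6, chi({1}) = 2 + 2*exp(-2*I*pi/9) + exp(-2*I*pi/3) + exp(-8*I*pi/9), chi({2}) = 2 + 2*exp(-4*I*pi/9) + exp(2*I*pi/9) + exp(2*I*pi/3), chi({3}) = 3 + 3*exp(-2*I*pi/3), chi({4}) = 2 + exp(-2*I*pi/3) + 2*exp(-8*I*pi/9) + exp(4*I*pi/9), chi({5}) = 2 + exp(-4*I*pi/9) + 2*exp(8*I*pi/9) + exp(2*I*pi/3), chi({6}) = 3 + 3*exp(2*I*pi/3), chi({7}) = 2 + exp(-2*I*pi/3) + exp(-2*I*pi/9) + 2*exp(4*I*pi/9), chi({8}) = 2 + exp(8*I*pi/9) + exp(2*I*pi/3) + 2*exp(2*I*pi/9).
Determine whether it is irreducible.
Not irreducible (reducible): <chi, chi> = 10 > 1.

Reasoning: <chi, chi> = (1/|G|) sum_C |C| * |chi(C)|^2 = (1/9)[1*|6|^2 + 1*|2 + 2*exp(-2*I*pi/9) + exp(-2*I*pi/3) + exp(-8*I*pi/9)|^2 + 1*|2 + 2*exp(-4*I*pi/9) + exp(2*I*pi/9) + exp(2*I*pi/3)|^2 + 1*|3 + 3*exp(-2*I*pi/3)|^2 + 1*|2 + exp(-2*I*pi/3) + 2*exp(-8*I*pi/9) + exp(4*I*pi/9)|^2 + 1*|2 + exp(-4*I*pi/9) + 2*exp(8*I*pi/9) + exp(2*I*pi/3)|^2 + 1*|3 + 3*exp(2*I*pi/3)|^2 + 1*|2 + exp(-2*I*pi/3) + exp(-2*I*pi/9) + 2*exp(4*I*pi/9)|^2 + 1*|2 + exp(8*I*pi/9) + exp(2*I*pi/3) + 2*exp(2*I*pi/9)|^2]
  = (1/9)[(36) + (10 + 4*exp(-2*I*pi/3) + 5*exp(-2*I*pi/9) + 2*exp(-4*I*pi/9) + 2*exp(-8*I*pi/9) + 2*exp(8*I*pi/9) + 2*exp(4*I*pi/9) + 5*exp(2*I*pi/9) + 4*exp(2*I*pi/3)) + (10 + 5*exp(-4*I*pi/9) + 4*exp(-2*I*pi/3) + 2*exp(-2*I*pi/9) + 2*exp(-8*I*pi/9) + 2*exp(8*I*pi/9) + 2*exp(2*I*pi/9) + 4*exp(2*I*pi/3) + 5*exp(4*I*pi/9)) + (9) + (10 + 4*exp(-2*I*pi/3) + 2*exp(-4*I*pi/9) + 5*exp(-8*I*pi/9) + 2*exp(-2*I*pi/9) + 2*exp(2*I*pi/9) + 5*exp(8*I*pi/9) + 2*exp(4*I*pi/9) + 4*exp(2*I*pi/3)) + (10 + 4*exp(-2*I*pi/3) + 2*exp(-4*I*pi/9) + 5*exp(-8*I*pi/9) + 2*exp(-2*I*pi/9) + 2*exp(2*I*pi/9) + 5*exp(8*I*pi/9) + 2*exp(4*I*pi/9) + 4*exp(2*I*pi/3)) + (9) + (10 + 5*exp(-4*I*pi/9) + 4*exp(-2*I*pi/3) + 2*exp(-2*I*pi/9) + 2*exp(-8*I*pi/9) + 2*exp(8*I*pi/9) + 2*exp(2*I*pi/9) + 4*exp(2*I*pi/3) + 5*exp(4*I*pi/9)) + (10 + 4*exp(-2*I*pi/3) + 5*exp(-2*I*pi/9) + 2*exp(-4*I*pi/9) + 2*exp(-8*I*pi/9) + 2*exp(8*I*pi/9) + 2*exp(4*I*pi/9) + 5*exp(2*I*pi/9) + 4*exp(2*I*pi/3))] = 90/9 = 10.
(Exp terms are combined using exp(i*s)*conj(exp(i*t)) = exp(i*(s-t)), and sums of them are collapsed using the identity that for every m > 1 the m distinct m-th roots of unity sum to 0, e.g. 1 + exp(2*I*pi/3) + exp(-2*I*pi/3) = 0.)
A character is irreducible iff <chi, chi> = 1, so this representation is reducible.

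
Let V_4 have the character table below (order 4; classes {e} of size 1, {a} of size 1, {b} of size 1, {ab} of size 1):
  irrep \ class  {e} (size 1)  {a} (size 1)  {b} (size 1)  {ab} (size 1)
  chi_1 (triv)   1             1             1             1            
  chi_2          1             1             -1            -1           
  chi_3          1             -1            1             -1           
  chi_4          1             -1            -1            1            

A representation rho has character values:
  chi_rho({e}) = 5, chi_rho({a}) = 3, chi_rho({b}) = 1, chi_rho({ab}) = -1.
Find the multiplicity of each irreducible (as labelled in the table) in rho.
Multiplicities: chi_1: 2, chi_2: 2, chi_3: 1, chi_4: 0.

Use <chi_rho, chi> = (1/|G|) sum_C |C| * chi_rho(C) * conj(chi(C)) with |G| = 4 for each irreducible chi in the table:
  <chi_rho, chi_1> = (1/4)[1*(5)*conj(1) + 1*(3)*conj(1) + 1*(1)*conj(1) + 1*(-1)*conj(1)]
      = (1/4)[(5) + (3) + (1) + (-1)] = 8/4 = 2
  <chi_rho, chi_2> = (1/4)[1*(5)*conj(1) + 1*(3)*conj(1) + 1*(1)*conj(-1) + 1*(-1)*conj(-1)]
      = (1/4)[(5) + (3) + (-1) + (1)] = 8/4 = 2
  <chi_rho, chi_3> = (1/4)[1*(5)*conj(1) + 1*(3)*conj(-1) + 1*(1)*conj(1) + 1*(-1)*conj(-1)]
      = (1/4)[(5) + (-3) + (1) + (1)] = 4/4 = 1
  <chi_rho, chi_4> = (1/4)[1*(5)*conj(1) + 1*(3)*conj(-1) + 1*(1)*conj(-1) + 1*(-1)*conj(1)]
      = (1/4)[(5) + (-3) + (-1) + (-1)] = 0/4 = 0
Dimension check: dim(rho) = sum (mult * dim) = 2*1 + 2*1 + 1*1 + 0*1 = 5 = chi_rho(e) = 5.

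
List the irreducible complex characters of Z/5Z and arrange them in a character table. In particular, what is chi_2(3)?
Character table of Z/5Z (irreps indexed chi_0,...,chi_4 with chi_k(m) = zeta_5^(k*m), zeta_5 = exp(2*pi*i/5)):
  irrep \ class  {0} (size 1)  {1} (size 1)    {2} (size 1)    {3} (size 1)    {4} (size 1)  
  chi_0          1             1               1               1               1             
  chi_1          1             exp(2*I*pi/5)   exp(4*I*pi/5)   exp(-4*I*pi/5)  exp(-2*I*pi/5)
  chi_2          1             exp(4*I*pi/5)   exp(-2*I*pi/5)  exp(2*I*pi/5)   exp(-4*I*pi/5)
  chi_3          1             exp(-4*I*pi/5)  exp(2*I*pi/5)   exp(-2*I*pi/5)  exp(4*I*pi/5) 
  chi_4          1             exp(-2*I*pi/5)  exp(-4*I*pi/5)  exp(4*I*pi/5)   exp(2*I*pi/5) 

Spot check: chi_2(3) = zeta_5^(2*3) = zeta_5^6 = exp(2*I*pi/5).

Details: Z/5Z is abelian, so all 5 irreducible complex representations are 1-dimensional. They are given by chi_k(m) = zeta_5^(k*m) for k = 0,...,4. Row orthogonality: sum_m chi_k(m) conj(chi_l(m)) = 5 * [k = l].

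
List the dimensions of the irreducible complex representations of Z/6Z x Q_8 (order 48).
Dimensions: 1, 1, 1, 1, 1, 1, 1, 1, 1, 1, 1, 1, 1, 1, 1, 1, 1, 1, 1, 1, 1, 1, 1, 1, 2, 2, 2, 2, 2, 2

Justification: There are 30 irreducibles (= number of conjugacy classes). Their dimensions d_i satisfy sum d_i^2 = |G| = 48: 1 + 1 + 1 + 1 + 1 + 1 + 1 + 1 + 1 + 1 + 1 + 1 + 1 + 1 + 1 + 1 + 1 + 1 + 1 + 1 + 1 + 1 + 1 + 1 + 4 + 4 + 4 + 4 + 4 + 4 = 48. (For the product with Z/6Z: each of the 6 1-dim characters of Z/6Z tensors with each irrep of Q_8, giving 6 copies of each Q_8-dimension.)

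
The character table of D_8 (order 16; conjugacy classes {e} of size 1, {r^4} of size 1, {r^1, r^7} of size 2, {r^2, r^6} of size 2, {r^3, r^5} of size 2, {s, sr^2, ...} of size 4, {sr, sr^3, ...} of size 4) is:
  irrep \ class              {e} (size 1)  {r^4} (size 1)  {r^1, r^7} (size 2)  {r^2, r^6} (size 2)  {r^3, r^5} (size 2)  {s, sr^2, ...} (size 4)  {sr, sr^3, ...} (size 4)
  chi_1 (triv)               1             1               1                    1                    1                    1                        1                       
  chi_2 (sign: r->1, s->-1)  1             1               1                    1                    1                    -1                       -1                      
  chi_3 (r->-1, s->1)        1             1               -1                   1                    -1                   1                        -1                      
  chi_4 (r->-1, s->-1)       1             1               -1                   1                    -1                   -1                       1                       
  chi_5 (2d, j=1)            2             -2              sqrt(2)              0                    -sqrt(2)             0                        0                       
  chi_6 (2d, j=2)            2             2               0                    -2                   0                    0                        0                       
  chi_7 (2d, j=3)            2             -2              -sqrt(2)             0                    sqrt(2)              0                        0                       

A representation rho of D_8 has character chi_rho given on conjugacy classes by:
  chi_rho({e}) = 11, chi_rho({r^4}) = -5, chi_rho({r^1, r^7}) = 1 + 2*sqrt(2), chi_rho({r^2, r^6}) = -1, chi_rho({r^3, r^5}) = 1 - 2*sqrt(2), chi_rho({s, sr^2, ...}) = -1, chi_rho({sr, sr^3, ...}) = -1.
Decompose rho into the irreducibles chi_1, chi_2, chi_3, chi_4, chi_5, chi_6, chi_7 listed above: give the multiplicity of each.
Multiplicities: chi_1: 0, chi_2: 1, chi_3: 0, chi_4: 0, chi_5: 3, chi_6: 1, chi_7: 1.

Why: Use <chi_rho, chi> = (1/|G|) sum_C |C| * chi_rho(C) * conj(chi(C)) with |G| = 16 for each irreducible chi in the table:
  <chi_rho, chi_1> = (1/16)[1*(11)*conj(1) + 1*(-5)*conj(1) + 2*(1 + 2*sqrt(2))*conj(1) + 2*(-1)*conj(1) + 2*(1 - 2*sqrt(2))*conj(1) + 4*(-1)*conj(1) + 4*(-1)*conj(1)]
      = (1/16)[(11) + (-5) + (2 + 4*sqrt(2)) + (-2) + (2 - 4*sqrt(2)) + (-4) + (-4)] = 0/16 = 0
  <chi_rho, chi_2> = (1/16)[1*(11)*conj(1) + 1*(-5)*conj(1) + 2*(1 + 2*sqrt(2))*conj(1) + 2*(-1)*conj(1) + 2*(1 - 2*sqrt(2))*conj(1) + 4*(-1)*conj(-1) + 4*(-1)*conj(-1)]
      = (1/16)[(11) + (-5) + (2 + 4*sqrt(2)) + (-2) + (2 - 4*sqrt(2)) + (4) + (4)] = 16/16 = 1
  <chi_rho, chi_3> = (1/16)[1*(11)*conj(1) + 1*(-5)*conj(1) + 2*(1 + 2*sqrt(2))*conj(-1) + 2*(-1)*conj(1) + 2*(1 - 2*sqrt(2))*conj(-1) + 4*(-1)*conj(1) + 4*(-1)*conj(-1)]
      = (1/16)[(11) + (-5) + (-4*sqrt(2) - 2) + (-2) + (-2 + 4*sqrt(2)) + (-4) + (4)] = 0/16 = 0
  <chi_rho, chi_4> = (1/16)[1*(11)*conj(1) + 1*(-5)*conj(1) + 2*(1 + 2*sqrt(2))*conj(-1) + 2*(-1)*conj(1) + 2*(1 - 2*sqrt(2))*conj(-1) + 4*(-1)*conj(-1) + 4*(-1)*conj(1)]
      = (1/16)[(11) + (-5) + (-4*sqrt(2) - 2) + (-2) + (-2 + 4*sqrt(2)) + (4) + (-4)] = 0/16 = 0
  <chi_rho, chi_5> = (1/16)[1*(11)*conj(2) + 1*(-5)*conj(-2) + 2*(1 + 2*sqrt(2))*conj(sqrt(2)) + 2*(-1)*conj(0) + 2*(1 - 2*sqrt(2))*conj(-sqrt(2)) + 4*(-1)*conj(0) + 4*(-1)*conj(0)]
      = (1/16)[(22) + (10) + (2*sqrt(2) + 8) + (0) + (8 - 2*sqrt(2)) + (0) + (0)] = 48/16 = 3
  <chi_rho, chi_6> = (1/16)[1*(11)*conj(2) + 1*(-5)*conj(2) + 2*(1 + 2*sqrt(2))*conj(0) + 2*(-1)*conj(-2) + 2*(1 - 2*sqrt(2))*conj(0) + 4*(-1)*conj(0) + 4*(-1)*conj(0)]
      = (1/16)[(22) + (-10) + (0) + (4) + (0) + (0) + (0)] = 16/16 = 1
  <chi_rho, chi_7> = (1/16)[1*(11)*conj(2) + 1*(-5)*conj(-2) + 2*(1 + 2*sqrt(2))*conj(-sqrt(2)) + 2*(-1)*conj(0) + 2*(1 - 2*sqrt(2))*conj(sqrt(2)) + 4*(-1)*conj(0) + 4*(-1)*conj(0)]
      = (1/16)[(22) + (10) + (-8 - 2*sqrt(2)) + (0) + (-8 + 2*sqrt(2)) + (0) + (0)] = 16/16 = 1
Dimension check: dim(rho) = sum (mult * dim) = 0*1 + 1*1 + 0*1 + 0*1 + 3*2 + 1*2 + 1*2 = 11 = chi_rho(e) = 11.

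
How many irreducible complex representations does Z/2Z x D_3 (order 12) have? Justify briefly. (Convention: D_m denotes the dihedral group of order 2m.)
6

Reasoning: The number of irreducible complex representations of a finite group equals its number of conjugacy classes. For a direct product, #classes(G x H) = #classes(G) * #classes(H). Z/2Z has 2 classes (abelian), D_3 has 3 classes, so 2 * 3 = 6, so Z/2Z x D_3 (order 12) has exactly 6 irreducible complex representations.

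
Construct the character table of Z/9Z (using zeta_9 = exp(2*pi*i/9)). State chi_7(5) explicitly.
Character table of Z/9Z (irreps indexed chi_0,...,chi_8 with chi_k(m) = zeta_9^(k*m), zeta_9 = exp(2*pi*i/9)):
  irrep \ class  {0} (size 1)  {1} (size 1)    {2} (size 1)    {3} (size 1)    {4} (size 1)    {5} (size 1)    {6} (size 1)    {7} (size 1)    {8} (size 1)  
  chi_0          1             1               1               1               1               1               1               1               1             
  chi_1          1             exp(2*I*pi/9)   exp(4*I*pi/9)   exp(2*I*pi/3)   exp(8*I*pi/9)   exp(-8*I*pi/9)  exp(-2*I*pi/3)  exp(-4*I*pi/9)  exp(-2*I*pi/9)
  chi_2          1             exp(4*I*pi/9)   exp(8*I*pi/9)   exp(-2*I*pi/3)  exp(-2*I*pi/9)  exp(2*I*pi/9)   exp(2*I*pi/3)   exp(-8*I*pi/9)  exp(-4*I*pi/9)
  chi_3          1             exp(2*I*pi/3)   exp(-2*I*pi/3)  1               exp(2*I*pi/3)   exp(-2*I*pi/3)  1               exp(2*I*pi/3)   exp(-2*I*pi/3)
  chi_4          1             exp(8*I*pi/9)   exp(-2*I*pi/9)  exp(2*I*pi/3)   exp(-4*I*pi/9)  exp(4*I*pi/9)   exp(-2*I*pi/3)  exp(2*I*pi/9)   exp(-8*I*pi/9)
  chi_5          1             exp(-8*I*pi/9)  exp(2*I*pi/9)   exp(-2*I*pi/3)  exp(4*I*pi/9)   exp(-4*I*pi/9)  exp(2*I*pi/3)   exp(-2*I*pi/9)  exp(8*I*pi/9) 
  chi_6          1             exp(-2*I*pi/3)  exp(2*I*pi/3)   1               exp(-2*I*pi/3)  exp(2*I*pi/3)   1               exp(-2*I*pi/3)  exp(2*I*pi/3) 
  chi_7          1             exp(-4*I*pi/9)  exp(-8*I*pi/9)  exp(2*I*pi/3)   exp(2*I*pi/9)   exp(-2*I*pi/9)  exp(-2*I*pi/3)  exp(8*I*pi/9)   exp(4*I*pi/9) 
  chi_8          1             exp(-2*I*pi/9)  exp(-4*I*pi/9)  exp(-2*I*pi/3)  exp(-8*I*pi/9)  exp(8*I*pi/9)   exp(2*I*pi/3)   exp(4*I*pi/9)   exp(2*I*pi/9) 

Spot check: chi_7(5) = zeta_9^(7*5) = zeta_9^35 = exp(-2*I*pi/9).

Details: Z/9Z is abelian, so all 9 irreducible complex representations are 1-dimensional. They are given by chi_k(m) = zeta_9^(k*m) for k = 0,...,8. Row orthogonality: sum_m chi_k(m) conj(chi_l(m)) = 9 * [k = l].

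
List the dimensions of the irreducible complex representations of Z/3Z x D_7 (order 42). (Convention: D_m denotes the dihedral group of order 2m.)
Dimensions: 1, 1, 1, 1, 1, 1, 2, 2, 2, 2, 2, 2, 2, 2, 2

Explanation: There are 15 irreducibles (= number of conjugacy classes). Their dimensions d_i satisfy sum d_i^2 = |G| = 42: 1 + 1 + 1 + 1 + 1 + 1 + 4 + 4 + 4 + 4 + 4 + 4 + 4 + 4 + 4 = 42. (For the product with Z/3Z: each of the 3 1-dim characters of Z/3Z tensors with each irrep of D_7, giving 3 copies of each D_7-dimension.)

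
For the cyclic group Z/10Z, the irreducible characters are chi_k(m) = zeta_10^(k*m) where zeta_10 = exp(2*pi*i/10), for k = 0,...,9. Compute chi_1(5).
chi_1(5) = zeta_10^5 = -1

Argument: chi_1(5) = zeta_10^(1*5) = zeta_10^5. Since zeta_10^10 = 1, this equals zeta_10^5 = exp(2*pi*i*5/10) = -1.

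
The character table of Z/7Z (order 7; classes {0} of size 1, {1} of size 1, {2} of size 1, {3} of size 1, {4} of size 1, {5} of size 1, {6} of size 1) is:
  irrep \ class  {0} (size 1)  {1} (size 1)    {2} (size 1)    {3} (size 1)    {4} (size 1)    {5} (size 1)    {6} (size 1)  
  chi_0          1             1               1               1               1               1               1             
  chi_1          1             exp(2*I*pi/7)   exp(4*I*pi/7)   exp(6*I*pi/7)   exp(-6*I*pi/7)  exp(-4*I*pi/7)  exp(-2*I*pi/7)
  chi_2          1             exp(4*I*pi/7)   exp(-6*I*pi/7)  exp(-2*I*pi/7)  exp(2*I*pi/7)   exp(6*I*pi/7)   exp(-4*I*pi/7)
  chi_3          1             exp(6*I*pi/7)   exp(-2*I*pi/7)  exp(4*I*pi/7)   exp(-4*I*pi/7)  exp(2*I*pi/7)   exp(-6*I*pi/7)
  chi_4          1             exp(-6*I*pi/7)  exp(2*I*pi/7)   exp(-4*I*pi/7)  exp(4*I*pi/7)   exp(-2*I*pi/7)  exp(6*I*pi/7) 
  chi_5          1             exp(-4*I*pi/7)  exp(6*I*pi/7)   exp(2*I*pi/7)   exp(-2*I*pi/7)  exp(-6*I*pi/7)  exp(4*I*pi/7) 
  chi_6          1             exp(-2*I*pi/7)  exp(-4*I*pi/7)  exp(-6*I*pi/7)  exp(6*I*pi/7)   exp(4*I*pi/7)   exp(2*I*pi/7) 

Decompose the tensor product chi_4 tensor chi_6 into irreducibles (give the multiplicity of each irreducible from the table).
chi_4 tensor chi_6 = chi_3 (all other irreducibles have multiplicity 0).

Justification: The character of a tensor product is the pointwise product (chi_4 * chi_6)(C) = chi_4(C) * chi_6(C):
  {0}: (1)*(1), {1}: (exp(-6*I*pi/7))*(exp(-2*I*pi/7)), {2}: (exp(2*I*pi/7))*(exp(-4*I*pi/7)), {3}: (exp(-4*I*pi/7))*(exp(-6*I*pi/7)), {4}: (exp(4*I*pi/7))*(exp(6*I*pi/7)), {5}: (exp(-2*I*pi/7))*(exp(4*I*pi/7)), {6}: (exp(6*I*pi/7))*(exp(2*I*pi/7))
so (chi_4 * chi_6) takes values
  {0} -> 1, {1} -> exp(6*I*pi/7), {2} -> exp(-2*I*pi/7), {3} -> exp(4*I*pi/7), {4} -> exp(-4*I*pi/7), {5} -> exp(2*I*pi/7), {6} -> exp(-6*I*pi/7).
Now take the inner product of this character with each irreducible chi from the table, <chi_4*chi_6, chi> = (1/7) sum_C |C| (chi_4*chi_6)(C) conj(chi(C)):
  <chi_4*chi_6, chi_0> = (1/7)[1*(1)*conj(1) + 1*(exp(6*I*pi/7))*conj(1) + 1*(exp(-2*I*pi/7))*conj(1) + 1*(exp(4*I*pi/7))*conj(1) + 1*(exp(-4*I*pi/7))*conj(1) + 1*(exp(2*I*pi/7))*conj(1) + 1*(exp(-6*I*pi/7))*conj(1)]
      = (1/7)[(1) + (exp(6*I*pi/7)) + (exp(-2*I*pi/7)) + (exp(4*I*pi/7)) + (exp(-4*I*pi/7)) + (exp(2*I*pi/7)) + (exp(-6*I*pi/7))] = 0/7 = 0
  <chi_4*chi_6, chi_1> = (1/7)[1*(1)*conj(1) + 1*(exp(6*I*pi/7))*conj(exp(2*I*pi/7)) + 1*(exp(-2*I*pi/7))*conj(exp(4*I*pi/7)) + 1*(exp(4*I*pi/7))*conj(exp(6*I*pi/7)) + 1*(exp(-4*I*pi/7))*conj(exp(-6*I*pi/7)) + 1*(exp(2*I*pi/7))*conj(exp(-4*I*pi/7)) + 1*(exp(-6*I*pi/7))*conj(exp(-2*I*pi/7))]
      = (1/7)[(1) + (exp(4*I*pi/7)) + (exp(-6*I*pi/7)) + (exp(-2*I*pi/7)) + (exp(2*I*pi/7)) + (exp(6*I*pi/7)) + (exp(-4*I*pi/7))] = 0/7 = 0
  <chi_4*chi_6, chi_2> = (1/7)[1*(1)*conj(1) + 1*(exp(6*I*pi/7))*conj(exp(4*I*pi/7)) + 1*(exp(-2*I*pi/7))*conj(exp(-6*I*pi/7)) + 1*(exp(4*I*pi/7))*conj(exp(-2*I*pi/7)) + 1*(exp(-4*I*pi/7))*conj(exp(2*I*pi/7)) + 1*(exp(2*I*pi/7))*conj(exp(6*I*pi/7)) + 1*(exp(-6*I*pi/7))*conj(exp(-4*I*pi/7))]
      = (1/7)[(1) + (exp(2*I*pi/7)) + (exp(4*I*pi/7)) + (exp(6*I*pi/7)) + (exp(-6*I*pi/7)) + (exp(-4*I*pi/7)) + (exp(-2*I*pi/7))] = 0/7 = 0
  <chi_4*chi_6, chi_3> = (1/7)[1*(1)*conj(1) + 1*(exp(6*I*pi/7))*conj(exp(6*I*pi/7)) + 1*(exp(-2*I*pi/7))*conj(exp(-2*I*pi/7)) + 1*(exp(4*I*pi/7))*conj(exp(4*I*pi/7)) + 1*(exp(-4*I*pi/7))*conj(exp(-4*I*pi/7)) + 1*(exp(2*I*pi/7))*conj(exp(2*I*pi/7)) + 1*(exp(-6*I*pi/7))*conj(exp(-6*I*pi/7))]
      = (1/7)[(1) + (1) + (1) + (1) + (1) + (1) + (1)] = 7/7 = 1
  <chi_4*chi_6, chi_4> = (1/7)[1*(1)*conj(1) + 1*(exp(6*I*pi/7))*conj(exp(-6*I*pi/7)) + 1*(exp(-2*I*pi/7))*conj(exp(2*I*pi/7)) + 1*(exp(4*I*pi/7))*conj(exp(-4*I*pi/7)) + 1*(exp(-4*I*pi/7))*conj(exp(4*I*pi/7)) + 1*(exp(2*I*pi/7))*conj(exp(-2*I*pi/7)) + 1*(exp(-6*I*pi/7))*conj(exp(6*I*pi/7))]
      = (1/7)[(1) + (exp(-2*I*pi/7)) + (exp(-4*I*pi/7)) + (exp(-6*I*pi/7)) + (exp(6*I*pi/7)) + (exp(4*I*pi/7)) + (exp(2*I*pi/7))] = 0/7 = 0
  <chi_4*chi_6, chi_5> = (1/7)[1*(1)*conj(1) + 1*(exp(6*I*pi/7))*conj(exp(-4*I*pi/7)) + 1*(exp(-2*I*pi/7))*conj(exp(6*I*pi/7)) + 1*(exp(4*I*pi/7))*conj(exp(2*I*pi/7)) + 1*(exp(-4*I*pi/7))*conj(exp(-2*I*pi/7)) + 1*(exp(2*I*pi/7))*conj(exp(-6*I*pi/7)) + 1*(exp(-6*I*pi/7))*conj(exp(4*I*pi/7))]
      = (1/7)[(1) + (exp(-4*I*pi/7)) + (exp(6*I*pi/7)) + (exp(2*I*pi/7)) + (exp(-2*I*pi/7)) + (exp(-6*I*pi/7)) + (exp(4*I*pi/7))] = 0/7 = 0
  <chi_4*chi_6, chi_6> = (1/7)[1*(1)*conj(1) + 1*(exp(6*I*pi/7))*conj(exp(-2*I*pi/7)) + 1*(exp(-2*I*pi/7))*conj(exp(-4*I*pi/7)) + 1*(exp(4*I*pi/7))*conj(exp(-6*I*pi/7)) + 1*(exp(-4*I*pi/7))*conj(exp(6*I*pi/7)) + 1*(exp(2*I*pi/7))*conj(exp(4*I*pi/7)) + 1*(exp(-6*I*pi/7))*conj(exp(2*I*pi/7))]
      = (1/7)[(1) + (exp(-6*I*pi/7)) + (exp(2*I*pi/7)) + (exp(-4*I*pi/7)) + (exp(4*I*pi/7)) + (exp(-2*I*pi/7)) + (exp(6*I*pi/7))] = 0/7 = 0
(Exp terms are combined using exp(i*s)*conj(exp(i*t)) = exp(i*(s-t)), and sums of them are collapsed using the identity that for every m > 1 the m distinct m-th roots of unity sum to 0, e.g. 1 + exp(2*I*pi/3) + exp(-2*I*pi/3) = 0.)
Hence the multiplicities are chi_3: 1. Dimension check: dim(chi_4)*dim(chi_6) = 1*1 = 1 and sum (mult * dim) = 1*1 = 1.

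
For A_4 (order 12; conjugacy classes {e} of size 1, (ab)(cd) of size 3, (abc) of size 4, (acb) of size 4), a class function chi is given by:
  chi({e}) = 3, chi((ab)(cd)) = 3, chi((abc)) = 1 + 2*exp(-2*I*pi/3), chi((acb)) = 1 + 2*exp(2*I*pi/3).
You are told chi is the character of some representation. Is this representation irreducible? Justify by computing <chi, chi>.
Not irreducible (reducible): <chi, chi> = 5 > 1.

<chi, chi> = (1/|G|) sum_C |C| * |chi(C)|^2 = (1/12)[1*|3|^2 + 3*|3|^2 + 4*|1 + 2*exp(-2*I*pi/3)|^2 + 4*|1 + 2*exp(2*I*pi/3)|^2]
  = (1/12)[(9) + (27) + (12) + (12)] = 60/12 = 5.
(Exp terms are combined using exp(i*s)*conj(exp(i*t)) = exp(i*(s-t)), and sums of them are collapsed using the identity that for every m > 1 the m distinct m-th roots of unity sum to 0, e.g. 1 + exp(2*I*pi/3) + exp(-2*I*pi/3) = 0.)
A character is irreducible iff <chi, chi> = 1, so this representation is reducible.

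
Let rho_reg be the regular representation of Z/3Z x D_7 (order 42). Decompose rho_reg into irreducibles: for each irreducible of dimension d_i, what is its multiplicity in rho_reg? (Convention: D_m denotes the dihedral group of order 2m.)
Each irreducible V_i of dimension d_i appears with multiplicity d_i, i.e. rho_reg = (direct sum over all irreducibles V_i) d_i V_i. The irreducible dimensions for Z/3Z x D_7 are 1, 1, 1, 1, 1, 1, 2, 2, 2, 2, 2, 2, 2, 2, 2: 6 irreducibles of dimension 1, each with multiplicity 1; 9 irreducibles of dimension 2, each with multiplicity 2. Total dimension 6*1*1 + 9*2*2 = 42 = |G|.

General theorem: in the regular representation of a finite group G, each irreducible appears with multiplicity equal to its dimension. Check: dim(rho_reg) = sum d_i^2 = 1 + 1 + 1 + 1 + 1 + 1 + 4 + 4 + 4 + 4 + 4 + 4 + 4 + 4 + 4 = 42 = |G|.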